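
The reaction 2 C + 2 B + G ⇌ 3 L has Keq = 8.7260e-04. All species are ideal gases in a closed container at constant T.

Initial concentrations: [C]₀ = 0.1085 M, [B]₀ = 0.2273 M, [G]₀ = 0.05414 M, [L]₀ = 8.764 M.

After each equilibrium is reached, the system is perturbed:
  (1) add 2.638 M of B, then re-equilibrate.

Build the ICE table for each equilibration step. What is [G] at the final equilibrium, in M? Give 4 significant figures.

[G]_eq = 2.484 M

Q₀ = 2.0442e+07 vs Keq = 8.7260e-04 ⇒ Q>K, reverse
Step 1:
                    C           B           G           L
  init         0.1085      0.2273     0.05414       8.764
  Δ             5.052       5.052       2.526      -7.577
  eq             5.16       5.279        2.58       1.187
  solve Keq expr → x = -2.526; check Q = 8.7260e-04
Then add 2.638 M of B.
Step 2:
                    C           B           G           L
  init           5.16       7.917        2.58       1.187
  Δ           -0.1909     -0.1909    -0.09546      0.2864
  eq            4.969       7.726       2.484       1.473
  solve Keq expr → x = 0.09546; check Q = 8.7260e-04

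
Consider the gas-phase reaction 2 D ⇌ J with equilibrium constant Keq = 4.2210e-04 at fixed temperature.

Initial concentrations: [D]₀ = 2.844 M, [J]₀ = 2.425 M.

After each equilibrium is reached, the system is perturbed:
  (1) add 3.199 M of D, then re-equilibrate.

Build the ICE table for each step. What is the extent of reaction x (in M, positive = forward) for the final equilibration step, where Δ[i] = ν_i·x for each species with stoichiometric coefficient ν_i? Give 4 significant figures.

Q₀ = 0.2998 vs Keq = 4.2210e-04 ⇒ Q>K, reverse
Step 1:
                  D         J
  init        2.844     2.425
  Δ           4.801      -2.4
  eq          7.645   0.02467
  solve Keq expr → x = -2.4; check Q = 4.2210e-04
Then add 3.199 M of D.
Step 2:
                  D         J
  init        10.84   0.02467
  Δ        -0.04903   0.02452
  eq          10.79   0.04918
  solve Keq expr → x = 0.02452; check Q = 4.2210e-04

x = 0.02452 M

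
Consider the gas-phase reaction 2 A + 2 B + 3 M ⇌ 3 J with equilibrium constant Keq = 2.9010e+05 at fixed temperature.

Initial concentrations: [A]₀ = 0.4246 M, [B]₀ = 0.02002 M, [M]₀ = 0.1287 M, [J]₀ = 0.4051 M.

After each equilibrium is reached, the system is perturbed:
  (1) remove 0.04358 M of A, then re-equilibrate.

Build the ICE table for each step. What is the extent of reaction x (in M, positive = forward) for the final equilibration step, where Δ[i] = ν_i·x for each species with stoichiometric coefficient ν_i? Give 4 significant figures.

x = -7.9739e-04 M

Q₀ = 4.3158e+05 vs Keq = 2.9010e+05 ⇒ Q>K, reverse
Step 1:
                  A         B         M         J
  init       0.4246   0.02002    0.1287    0.4051
  Δ        0.002761  0.002761  0.004142 -0.004142
  eq         0.4274   0.02278    0.1328     0.401
  solve Keq expr → x = -0.001381; check Q = 2.9010e+05
Then remove 0.04358 M of A.
Step 2:
                  A         B         M         J
  init       0.3838   0.02278    0.1328     0.401
  Δ        0.001595  0.001595  0.002392 -0.002392
  eq         0.3854   0.02438    0.1352    0.3986
  solve Keq expr → x = -7.9739e-04; check Q = 2.9010e+05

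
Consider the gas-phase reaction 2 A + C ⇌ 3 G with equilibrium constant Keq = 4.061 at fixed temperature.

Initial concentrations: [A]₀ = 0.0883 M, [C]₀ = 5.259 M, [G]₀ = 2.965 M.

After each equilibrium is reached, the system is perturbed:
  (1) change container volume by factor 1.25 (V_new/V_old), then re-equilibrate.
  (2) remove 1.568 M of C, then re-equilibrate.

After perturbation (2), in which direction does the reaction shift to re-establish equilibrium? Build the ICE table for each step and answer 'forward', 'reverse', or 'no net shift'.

Direction: reverse

Q₀ = 635.7 vs Keq = 4.061 ⇒ Q>K, reverse
Step 1:
                    A           C           G
  init         0.0883       5.259       2.965
  Δ            0.5628      0.2814     -0.8442
  eq           0.6511        5.54       2.121
  solve Keq expr → x = -0.2814; check Q = 4.061
Then change container volume by factor 1.25 (V_new/V_old).
Step 2:
                    A           C           G
  init         0.5209       4.432       1.697
  Δ                 0           0           0
  eq           0.5209       4.432       1.697
  solve Keq expr → x = 0; check Q = 4.061
Then remove 1.568 M of C.
Step 3:
                    A           C           G
  init         0.5209       2.864       1.697
  Δ           0.06696     0.03348     -0.1004
  eq           0.5879       2.898       1.596
  solve Keq expr → x = -0.03348; check Q = 4.061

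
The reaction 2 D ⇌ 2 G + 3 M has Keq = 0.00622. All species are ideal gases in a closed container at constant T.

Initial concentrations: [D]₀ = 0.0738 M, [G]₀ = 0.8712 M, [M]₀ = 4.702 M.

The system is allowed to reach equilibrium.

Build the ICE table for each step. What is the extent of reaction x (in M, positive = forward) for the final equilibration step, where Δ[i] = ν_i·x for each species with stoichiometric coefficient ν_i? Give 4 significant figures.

Q₀ = 1.4487e+04 vs Keq = 0.00622 ⇒ Q>K, reverse
Step 1:
                  D         G         M
  Initial    0.0738    0.8712     4.702
  Change     0.8595   -0.8595    -1.289
  Equil      0.9333   0.01168     3.413
  solve Keq expr → x = -0.4298; check Q = 0.00622

x = -0.4298 M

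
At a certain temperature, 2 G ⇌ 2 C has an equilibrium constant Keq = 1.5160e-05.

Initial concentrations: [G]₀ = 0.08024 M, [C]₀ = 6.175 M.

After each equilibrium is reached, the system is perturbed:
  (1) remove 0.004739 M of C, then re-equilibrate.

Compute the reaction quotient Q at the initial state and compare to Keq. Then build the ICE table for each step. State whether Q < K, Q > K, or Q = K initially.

Q₀ = 5922 vs Keq = 1.5160e-05 ⇒ Q>K, reverse
Step 1:
                   G          C
  init       0.08024      6.175
  Δ            6.151     -6.151
  eq           6.231    0.02426
  solve Keq expr → x = -3.075; check Q = 1.5160e-05
Then remove 0.004739 M of C.
Step 2:
                   G          C
  init         6.231    0.01952
  Δ        -0.004721   0.004721
  eq           6.226    0.02424
  solve Keq expr → x = 0.00236; check Q = 1.5160e-05

Q₀ = 5922; Q > K (proceeds reverse)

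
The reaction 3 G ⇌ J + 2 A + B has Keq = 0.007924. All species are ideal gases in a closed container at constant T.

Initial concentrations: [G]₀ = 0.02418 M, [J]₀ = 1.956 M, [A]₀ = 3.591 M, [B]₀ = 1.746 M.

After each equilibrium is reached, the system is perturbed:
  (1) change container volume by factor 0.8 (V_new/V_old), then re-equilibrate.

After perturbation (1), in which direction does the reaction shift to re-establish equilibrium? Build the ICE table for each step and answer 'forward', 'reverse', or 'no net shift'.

Direction: reverse

Q₀ = 3.1151e+06 vs Keq = 0.007924 ⇒ Q>K, reverse
Step 1:
                   G          J          A          B
  Initial    0.02418      1.956      3.591      1.746
  Change       3.743     -1.248     -2.495     -1.248
  Equil        3.767     0.7083      1.096     0.4983
  solve Keq expr → x = -1.248; check Q = 0.007924
Then change container volume by factor 0.8 (V_new/V_old).
Step 2:
                   G          J          A          B
  Initial      4.709     0.8854       1.37     0.6229
  Change     0.08727   -0.02909   -0.05818   -0.02909
  Equil        4.796     0.8563      1.311     0.5938
  solve Keq expr → x = -0.02909; check Q = 0.007924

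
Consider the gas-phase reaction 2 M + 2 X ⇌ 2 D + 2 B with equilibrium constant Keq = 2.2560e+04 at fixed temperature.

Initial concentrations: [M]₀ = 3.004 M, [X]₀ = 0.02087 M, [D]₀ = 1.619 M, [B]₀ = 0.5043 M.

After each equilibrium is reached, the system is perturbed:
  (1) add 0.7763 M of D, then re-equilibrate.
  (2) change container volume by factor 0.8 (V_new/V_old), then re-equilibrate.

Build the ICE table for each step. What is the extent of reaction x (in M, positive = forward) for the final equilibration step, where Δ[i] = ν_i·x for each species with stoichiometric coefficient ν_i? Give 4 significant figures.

x = 0 M

Q₀ = 169.6 vs Keq = 2.2560e+04 ⇒ Q<K, forward
Step 1:
                  M         X         D         B
  Initial     3.004   0.02087     1.619    0.5043
  Change   -0.01896  -0.01896   0.01896   0.01896
  Equil       2.985  0.001912     1.638    0.5233
  solve Keq expr → x = 0.009479; check Q = 2.2560e+04
Then add 0.7763 M of D.
Step 2:
                  M         X         D         B
  Initial     2.985  0.001912     2.414    0.5233
  Change  8.9926e-04 8.9926e-04 -8.9926e-04 -8.9926e-04
  Equil       2.986  0.002811     2.413    0.5224
  solve Keq expr → x = -4.4963e-04; check Q = 2.2560e+04
Then change container volume by factor 0.8 (V_new/V_old).
Step 3:
                  M         X         D         B
  Initial     3.732  0.003514     3.017    0.6529
  Change          0         0         0         0
  Equil       3.732  0.003514     3.017    0.6529
  solve Keq expr → x = 0; check Q = 2.2560e+04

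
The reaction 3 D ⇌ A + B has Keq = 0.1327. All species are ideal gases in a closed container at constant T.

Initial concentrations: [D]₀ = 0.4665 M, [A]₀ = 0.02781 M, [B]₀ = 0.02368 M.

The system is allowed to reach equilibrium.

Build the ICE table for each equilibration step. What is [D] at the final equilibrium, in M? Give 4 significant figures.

[D]_eq = 0.3333 M

Q₀ = 0.006487 vs Keq = 0.1327 ⇒ Q<K, forward
Step 1:
                   D          A          B
  init        0.4665    0.02781    0.02368
  Δ          -0.1332    0.04439    0.04439
  eq          0.3333     0.0722    0.06807
  solve Keq expr → x = 0.04439; check Q = 0.1327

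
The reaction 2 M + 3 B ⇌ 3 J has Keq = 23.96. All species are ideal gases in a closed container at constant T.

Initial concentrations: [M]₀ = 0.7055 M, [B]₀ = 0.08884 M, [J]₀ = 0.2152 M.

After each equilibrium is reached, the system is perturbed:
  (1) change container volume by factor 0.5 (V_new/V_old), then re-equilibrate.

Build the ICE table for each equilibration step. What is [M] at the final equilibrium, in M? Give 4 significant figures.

Q₀ = 28.56 vs Keq = 23.96 ⇒ Q>K, reverse
Step 1:
                   M          B          J
  I           0.7055    0.08884     0.2152
  C         0.002385   0.003578  -0.003578
  E           0.7079    0.09242     0.2116
  solve Keq expr → x = -0.001193; check Q = 23.96
Then change container volume by factor 0.5 (V_new/V_old).
Step 2:
                   M          B          J
  I            1.416     0.1848     0.4232
  C         -0.03462   -0.05193    0.05193
  E            1.381     0.1329     0.4752
  solve Keq expr → x = 0.01731; check Q = 23.96

[M]_eq = 1.381 M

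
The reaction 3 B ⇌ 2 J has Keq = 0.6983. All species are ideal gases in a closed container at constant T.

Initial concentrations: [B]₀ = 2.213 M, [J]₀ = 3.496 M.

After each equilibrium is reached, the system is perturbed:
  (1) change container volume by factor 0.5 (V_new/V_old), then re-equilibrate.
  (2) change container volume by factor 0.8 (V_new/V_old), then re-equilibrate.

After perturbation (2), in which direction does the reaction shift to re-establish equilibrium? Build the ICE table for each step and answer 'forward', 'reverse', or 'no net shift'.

Q₀ = 1.128 vs Keq = 0.6983 ⇒ Q>K, reverse
Step 1:
                   B          J
  init         2.213      3.496
  Δ           0.2876    -0.1917
  eq           2.501      3.304
  solve Keq expr → x = -0.09585; check Q = 0.6983
Then change container volume by factor 0.5 (V_new/V_old).
Step 2:
                   B          J
  init         5.001      6.609
  Δ          -0.8166     0.5444
  eq           4.185      7.153
  solve Keq expr → x = 0.2722; check Q = 0.6983
Then change container volume by factor 0.8 (V_new/V_old).
Step 3:
                   B          J
  init         5.231      8.941
  Δ          -0.3023     0.2015
  eq           4.928      9.143
  solve Keq expr → x = 0.1008; check Q = 0.6983

Direction: forward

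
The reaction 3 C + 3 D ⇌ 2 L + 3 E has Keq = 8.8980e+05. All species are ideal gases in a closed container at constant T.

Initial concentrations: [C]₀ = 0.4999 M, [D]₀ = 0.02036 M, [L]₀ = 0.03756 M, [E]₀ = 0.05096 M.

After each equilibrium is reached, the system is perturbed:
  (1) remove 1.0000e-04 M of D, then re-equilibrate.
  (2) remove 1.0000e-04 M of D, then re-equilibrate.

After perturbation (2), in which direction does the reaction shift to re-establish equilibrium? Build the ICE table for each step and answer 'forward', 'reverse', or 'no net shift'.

Q₀ = 0.1771 vs Keq = 8.8980e+05 ⇒ Q<K, forward
Step 1:
                  C         D         L         E
  init       0.4999   0.02036   0.03756   0.05096
  Δ        -0.02015  -0.02015   0.01343   0.02015
  eq         0.4798 2.1190e-04   0.05099   0.07111
  solve Keq expr → x = 0.006716; check Q = 8.8980e+05
Then remove 1.0000e-04 M of D.
Step 2:
                  C         D         L         E
  init       0.4798 1.1190e-04   0.05099   0.07111
  Δ       9.9476e-05 9.9476e-05 -6.6317e-05 -9.9476e-05
  eq         0.4799 2.1138e-04   0.05093   0.07101
  solve Keq expr → x = -3.3159e-05; check Q = 8.8980e+05
Then remove 1.0000e-04 M of D.
Step 3:
                  C         D         L         E
  init       0.4799 1.1138e-04   0.05093   0.07101
  Δ       9.9477e-05 9.9477e-05 -6.6318e-05 -9.9477e-05
  eq           0.48 2.1086e-04   0.05086   0.07091
  solve Keq expr → x = -3.3159e-05; check Q = 8.8980e+05

Direction: reverse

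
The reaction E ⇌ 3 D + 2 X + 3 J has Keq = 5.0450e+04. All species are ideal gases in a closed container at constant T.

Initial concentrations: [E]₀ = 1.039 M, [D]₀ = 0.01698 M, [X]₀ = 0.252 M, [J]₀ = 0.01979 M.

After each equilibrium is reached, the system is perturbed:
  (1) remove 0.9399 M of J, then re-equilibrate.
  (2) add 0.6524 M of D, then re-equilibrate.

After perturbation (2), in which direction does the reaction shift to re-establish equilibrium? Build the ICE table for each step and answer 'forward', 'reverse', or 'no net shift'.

Q₀ = 2.3192e-12 vs Keq = 5.0450e+04 ⇒ Q<K, forward
Step 1:
                   E          D          X          J
  Initial      1.039    0.01698      0.252    0.01979
  Change      -0.976      2.928      1.952      2.928
  Equil        0.063      2.945      2.204      2.948
  solve Keq expr → x = 0.976; check Q = 5.0450e+04
Then remove 0.9399 M of J.
Step 2:
                   E          D          X          J
  Initial      0.063      2.945      2.204      2.008
  Change    -0.03545     0.1064     0.0709     0.1064
  Equil      0.02754      3.051      2.275      2.114
  solve Keq expr → x = 0.03545; check Q = 5.0450e+04
Then add 0.6524 M of D.
Step 3:
                   E          D          X          J
  Initial    0.02754      3.704      2.275      2.114
  Change     0.01559   -0.04676   -0.03117   -0.04676
  Equil      0.04313      3.657      2.244      2.067
  solve Keq expr → x = -0.01559; check Q = 5.0450e+04

Direction: reverse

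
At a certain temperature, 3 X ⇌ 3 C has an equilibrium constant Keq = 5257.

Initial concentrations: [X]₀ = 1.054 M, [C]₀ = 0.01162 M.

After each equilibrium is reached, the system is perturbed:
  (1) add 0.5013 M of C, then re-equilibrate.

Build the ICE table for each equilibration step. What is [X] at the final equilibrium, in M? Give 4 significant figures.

[X]_eq = 0.08521 M

Q₀ = 1.3400e-06 vs Keq = 5257 ⇒ Q<K, forward
Step 1:
                  X         C
  Initial     1.054   0.01162
  Change     -0.996     0.996
  Equil     0.05795     1.008
  solve Keq expr → x = 0.332; check Q = 5257
Then add 0.5013 M of C.
Step 2:
                  X         C
  Initial   0.05795     1.509
  Change    0.02726  -0.02726
  Equil     0.08521     1.482
  solve Keq expr → x = -0.009088; check Q = 5257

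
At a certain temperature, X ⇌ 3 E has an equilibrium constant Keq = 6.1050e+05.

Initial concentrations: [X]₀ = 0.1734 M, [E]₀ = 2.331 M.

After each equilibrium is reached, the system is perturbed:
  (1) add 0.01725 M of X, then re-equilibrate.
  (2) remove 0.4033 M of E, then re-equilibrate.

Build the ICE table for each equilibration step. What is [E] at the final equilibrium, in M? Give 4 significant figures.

Q₀ = 73.04 vs Keq = 6.1050e+05 ⇒ Q<K, forward
Step 1:
                   X          E
  I           0.1734      2.331
  C          -0.1734     0.5201
  E       3.7962e-05      2.851
  solve Keq expr → x = 0.1734; check Q = 6.1050e+05
Then add 0.01725 M of X.
Step 2:
                   X          E
  I          0.01729      2.851
  C         -0.01725    0.05174
  E       4.0066e-05      2.903
  solve Keq expr → x = 0.01725; check Q = 6.1050e+05
Then remove 0.4033 M of E.
Step 3:
                   X          E
  I       4.0066e-05        2.5
  C       -1.4486e-05 4.3457e-05
  E       2.5581e-05        2.5
  solve Keq expr → x = 1.4486e-05; check Q = 6.1050e+05

[E]_eq = 2.5 M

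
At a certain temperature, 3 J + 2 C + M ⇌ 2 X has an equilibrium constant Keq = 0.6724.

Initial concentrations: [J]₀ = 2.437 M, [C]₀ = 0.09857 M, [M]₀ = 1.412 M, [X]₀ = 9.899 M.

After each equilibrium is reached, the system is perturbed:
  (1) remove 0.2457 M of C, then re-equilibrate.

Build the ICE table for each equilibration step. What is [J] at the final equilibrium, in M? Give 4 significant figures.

Q₀ = 493.5 vs Keq = 0.6724 ⇒ Q>K, reverse
Step 1:
                    J           C           M           X
  Initial       2.437     0.09857       1.412       9.899
  Change        1.424       0.949      0.4745      -0.949
  Equil         3.861       1.048       1.887        8.95
  solve Keq expr → x = -0.4745; check Q = 0.6724
Then remove 0.2457 M of C.
Step 2:
                    J           C           M           X
  Initial       3.861      0.8019       1.887        8.95
  Change       0.2043      0.1362      0.0681     -0.1362
  Equil         4.065      0.9381       1.955       8.814
  solve Keq expr → x = -0.0681; check Q = 0.6724

[J]_eq = 4.065 M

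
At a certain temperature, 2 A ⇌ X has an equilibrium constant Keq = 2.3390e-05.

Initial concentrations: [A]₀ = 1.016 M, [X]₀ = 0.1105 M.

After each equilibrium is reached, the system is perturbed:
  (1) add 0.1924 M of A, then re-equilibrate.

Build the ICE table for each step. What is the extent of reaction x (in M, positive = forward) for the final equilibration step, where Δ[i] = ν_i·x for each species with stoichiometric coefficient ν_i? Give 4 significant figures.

x = 1.1997e-05 M

Q₀ = 0.107 vs Keq = 2.3390e-05 ⇒ Q>K, reverse
Step 1:
                   A          X
  Initial      1.016     0.1105
  Change      0.2209    -0.1105
  Equil        1.237 3.5787e-05
  solve Keq expr → x = -0.1105; check Q = 2.3390e-05
Then add 0.1924 M of A.
Step 2:
                   A          X
  Initial      1.429 3.5787e-05
  Change  -2.3994e-05 1.1997e-05
  Equil        1.429 4.7784e-05
  solve Keq expr → x = 1.1997e-05; check Q = 2.3390e-05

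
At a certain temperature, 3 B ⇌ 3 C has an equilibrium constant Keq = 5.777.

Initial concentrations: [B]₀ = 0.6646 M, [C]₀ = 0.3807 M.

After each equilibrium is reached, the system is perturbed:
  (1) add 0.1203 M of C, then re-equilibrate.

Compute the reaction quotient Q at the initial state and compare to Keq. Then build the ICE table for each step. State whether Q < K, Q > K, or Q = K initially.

Q₀ = 0.188 vs Keq = 5.777 ⇒ Q<K, forward
Step 1:
                  B         C
  init       0.6646    0.3807
  Δ         -0.2905    0.2905
  eq         0.3741    0.6712
  solve Keq expr → x = 0.09684; check Q = 5.777
Then add 0.1203 M of C.
Step 2:
                  B         C
  init       0.3741    0.7915
  Δ         0.04305  -0.04305
  eq         0.4171    0.7485
  solve Keq expr → x = -0.01435; check Q = 5.777

Q₀ = 0.188; Q < K (proceeds forward)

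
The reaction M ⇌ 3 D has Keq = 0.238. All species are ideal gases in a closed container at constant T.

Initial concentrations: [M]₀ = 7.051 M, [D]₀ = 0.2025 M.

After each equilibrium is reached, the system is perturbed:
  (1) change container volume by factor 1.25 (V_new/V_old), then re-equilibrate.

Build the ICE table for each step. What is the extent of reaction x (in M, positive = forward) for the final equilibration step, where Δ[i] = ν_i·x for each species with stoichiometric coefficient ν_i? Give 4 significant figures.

Q₀ = 0.001178 vs Keq = 0.238 ⇒ Q<K, forward
Step 1:
                  M         D
  I           7.051    0.2025
  C         -0.3225    0.9674
  E           6.729      1.17
  solve Keq expr → x = 0.3225; check Q = 0.238
Then change container volume by factor 1.25 (V_new/V_old).
Step 2:
                  M         D
  I           5.383     0.936
  C        -0.04894    0.1468
  E           5.334     1.083
  solve Keq expr → x = 0.04894; check Q = 0.238

x = 0.04894 M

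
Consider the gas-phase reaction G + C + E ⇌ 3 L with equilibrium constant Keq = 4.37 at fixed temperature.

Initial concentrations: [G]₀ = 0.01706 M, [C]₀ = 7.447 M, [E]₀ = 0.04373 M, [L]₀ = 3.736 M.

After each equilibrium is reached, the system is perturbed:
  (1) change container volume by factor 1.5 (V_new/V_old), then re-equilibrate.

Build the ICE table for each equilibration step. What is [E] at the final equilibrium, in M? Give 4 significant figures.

Q₀ = 9386 vs Keq = 4.37 ⇒ Q>K, reverse
Step 1:
                    G           C           E           L
  init        0.01706       7.447     0.04373       3.736
  Δ            0.5171      0.5171      0.5171      -1.551
  eq           0.5342       7.964      0.5608       2.185
  solve Keq expr → x = -0.5171; check Q = 4.37
Then change container volume by factor 1.5 (V_new/V_old).
Step 2:
                    G           C           E           L
  init         0.3561       5.309      0.3739       1.456
  Δ                 0           0           0           0
  eq           0.3561       5.309      0.3739       1.456
  solve Keq expr → x = 0; check Q = 4.37

[E]_eq = 0.3739 M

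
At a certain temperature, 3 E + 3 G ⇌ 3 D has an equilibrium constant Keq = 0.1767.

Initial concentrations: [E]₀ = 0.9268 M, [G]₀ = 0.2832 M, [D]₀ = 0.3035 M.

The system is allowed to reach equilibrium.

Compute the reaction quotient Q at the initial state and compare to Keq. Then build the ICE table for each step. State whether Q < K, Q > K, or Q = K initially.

Q₀ = 1.546; Q > K (proceeds reverse)

Q₀ = 1.546 vs Keq = 0.1767 ⇒ Q>K, reverse
Step 1:
                   E          G          D
  init        0.9268     0.2832     0.3035
  Δ          0.09031    0.09031   -0.09031
  eq           1.017     0.3735     0.2132
  solve Keq expr → x = -0.0301; check Q = 0.1767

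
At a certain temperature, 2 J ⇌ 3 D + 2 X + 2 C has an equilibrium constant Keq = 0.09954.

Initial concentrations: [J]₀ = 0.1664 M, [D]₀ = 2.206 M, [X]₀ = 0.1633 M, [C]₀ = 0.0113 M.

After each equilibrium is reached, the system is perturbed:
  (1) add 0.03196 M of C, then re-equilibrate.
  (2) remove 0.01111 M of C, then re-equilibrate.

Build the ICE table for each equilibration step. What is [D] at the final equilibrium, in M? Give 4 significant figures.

Q₀ = 0.00132 vs Keq = 0.09954 ⇒ Q<K, forward
Step 1:
                   J          D          X          C
  Initial     0.1664      2.206     0.1633     0.0113
  Change    -0.04349    0.06523    0.04349    0.04349
  Equil       0.1229      2.271     0.2068    0.05479
  solve Keq expr → x = 0.02174; check Q = 0.09954
Then add 0.03196 M of C.
Step 2:
                   J          D          X          C
  Initial     0.1229      2.271     0.2068    0.08675
  Change     0.01733   -0.02599   -0.01733   -0.01733
  Equil       0.1402      2.245     0.1895    0.06942
  solve Keq expr → x = -0.008665; check Q = 0.09954
Then remove 0.01111 M of C.
Step 3:
                   J          D          X          C
  Initial     0.1402      2.245     0.1895    0.05831
  Change   -0.005848   0.008771   0.005848   0.005848
  Equil       0.1344      2.254     0.1953    0.06416
  solve Keq expr → x = 0.002924; check Q = 0.09954

[D]_eq = 2.254 M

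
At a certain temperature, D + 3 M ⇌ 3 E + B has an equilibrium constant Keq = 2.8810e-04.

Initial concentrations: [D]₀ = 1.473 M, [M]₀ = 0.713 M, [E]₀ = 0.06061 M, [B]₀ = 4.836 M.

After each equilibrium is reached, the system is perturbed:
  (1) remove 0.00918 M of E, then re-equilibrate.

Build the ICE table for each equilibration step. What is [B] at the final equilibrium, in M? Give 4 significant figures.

Q₀ = 0.002017 vs Keq = 2.8810e-04 ⇒ Q>K, reverse
Step 1:
                    D           M           E           B
  Initial       1.473       0.713     0.06061       4.836
  Change     0.009203     0.02761    -0.02761   -0.009203
  Equil         1.482      0.7406       0.033       4.827
  solve Keq expr → x = -0.009203; check Q = 2.8810e-04
Then remove 0.00918 M of E.
Step 2:
                    D           M           E           B
  Initial       1.482      0.7406     0.02382       4.827
  Change    -0.002921   -0.008762    0.008762    0.002921
  Equil         1.479      0.7318     0.03258        4.83
  solve Keq expr → x = 0.002921; check Q = 2.8810e-04

[B]_eq = 4.83 M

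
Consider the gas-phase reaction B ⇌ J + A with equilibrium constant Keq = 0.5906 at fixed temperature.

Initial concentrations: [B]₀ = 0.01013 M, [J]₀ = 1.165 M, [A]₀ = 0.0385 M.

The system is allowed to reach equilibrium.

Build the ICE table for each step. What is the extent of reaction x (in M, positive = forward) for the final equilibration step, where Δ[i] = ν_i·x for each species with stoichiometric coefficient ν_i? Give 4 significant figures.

x = -0.02193 M

Q₀ = 4.428 vs Keq = 0.5906 ⇒ Q>K, reverse
Step 1:
                   B          J          A
  I          0.01013      1.165     0.0385
  C          0.02193   -0.02193   -0.02193
  E          0.03206      1.143    0.01657
  solve Keq expr → x = -0.02193; check Q = 0.5906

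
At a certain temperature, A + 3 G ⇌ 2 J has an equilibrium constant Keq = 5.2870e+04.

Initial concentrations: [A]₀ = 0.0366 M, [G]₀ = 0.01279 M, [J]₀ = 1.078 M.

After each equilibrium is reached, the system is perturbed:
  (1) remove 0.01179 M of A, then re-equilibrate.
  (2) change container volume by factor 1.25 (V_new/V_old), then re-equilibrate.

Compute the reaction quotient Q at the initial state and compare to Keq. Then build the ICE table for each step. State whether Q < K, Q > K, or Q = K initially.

Q₀ = 1.5176e+07 vs Keq = 5.2870e+04 ⇒ Q>K, reverse
Step 1:
                    A           G           J
  init         0.0366     0.01279       1.078
  Δ           0.01953     0.05859    -0.03906
  eq          0.05613     0.07138       1.039
  solve Keq expr → x = -0.01953; check Q = 5.2870e+04
Then remove 0.01179 M of A.
Step 2:
                    A           G           J
  init        0.04434     0.07138       1.039
  Δ          0.001593    0.004778   -0.003185
  eq          0.04593     0.07616       1.036
  solve Keq expr → x = -0.001593; check Q = 5.2870e+04
Then change container volume by factor 1.25 (V_new/V_old).
Step 3:
                    A           G           J
  init        0.03675     0.06093      0.8286
  Δ          0.002624    0.007873   -0.005249
  eq          0.03937      0.0688      0.8234
  solve Keq expr → x = -0.002624; check Q = 5.2870e+04

Q₀ = 1.5176e+07; Q > K (proceeds reverse)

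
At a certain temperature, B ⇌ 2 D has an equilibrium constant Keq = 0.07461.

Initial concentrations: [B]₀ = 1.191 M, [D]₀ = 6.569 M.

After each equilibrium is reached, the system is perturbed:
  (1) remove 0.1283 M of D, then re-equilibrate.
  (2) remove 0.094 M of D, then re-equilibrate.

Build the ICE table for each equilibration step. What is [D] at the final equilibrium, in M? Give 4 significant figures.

Q₀ = 36.23 vs Keq = 0.07461 ⇒ Q>K, reverse
Step 1:
                    B           D
  I             1.191       6.569
  C             3.005      -6.009
  E             4.196      0.5595
  solve Keq expr → x = -3.005; check Q = 0.07461
Then remove 0.1283 M of D.
Step 2:
                    B           D
  I             4.196      0.4312
  C          -0.06207      0.1241
  E             4.134      0.5553
  solve Keq expr → x = 0.06207; check Q = 0.07461
Then remove 0.094 M of D.
Step 3:
                    B           D
  I             4.134      0.4613
  C          -0.04547     0.09094
  E             4.088      0.5523
  solve Keq expr → x = 0.04547; check Q = 0.07461

[D]_eq = 0.5523 M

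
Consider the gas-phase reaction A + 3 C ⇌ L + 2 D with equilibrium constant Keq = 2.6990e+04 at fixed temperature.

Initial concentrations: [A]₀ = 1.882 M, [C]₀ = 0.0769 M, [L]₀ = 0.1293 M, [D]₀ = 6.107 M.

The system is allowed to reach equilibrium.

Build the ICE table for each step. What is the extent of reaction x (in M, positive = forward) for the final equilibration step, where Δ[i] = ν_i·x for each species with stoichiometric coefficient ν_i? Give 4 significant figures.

x = 0.009984 M

Q₀ = 5635 vs Keq = 2.6990e+04 ⇒ Q<K, forward
Step 1:
                  A         C         L         D
  I           1.882    0.0769    0.1293     6.107
  C       -0.009984  -0.02995  0.009984   0.01997
  E           1.872   0.04695    0.1393     6.127
  solve Keq expr → x = 0.009984; check Q = 2.6990e+04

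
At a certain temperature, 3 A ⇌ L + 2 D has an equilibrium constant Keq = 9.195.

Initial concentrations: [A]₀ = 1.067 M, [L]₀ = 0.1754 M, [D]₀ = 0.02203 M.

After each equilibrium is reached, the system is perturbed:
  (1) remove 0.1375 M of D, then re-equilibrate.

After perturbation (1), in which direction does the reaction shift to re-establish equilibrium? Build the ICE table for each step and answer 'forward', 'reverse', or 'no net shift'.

Q₀ = 7.0075e-05 vs Keq = 9.195 ⇒ Q<K, forward
Step 1:
                    A           L           D
  init          1.067      0.1754     0.02203
  Δ           -0.8169      0.2723      0.5446
  eq           0.2501      0.4477      0.5667
  solve Keq expr → x = 0.2723; check Q = 9.195
Then remove 0.1375 M of D.
Step 2:
                    A           L           D
  init         0.2501      0.4477      0.4292
  Δ           -0.0334     0.01113     0.02227
  eq           0.2167      0.4588      0.4514
  solve Keq expr → x = 0.01113; check Q = 9.195

Direction: forward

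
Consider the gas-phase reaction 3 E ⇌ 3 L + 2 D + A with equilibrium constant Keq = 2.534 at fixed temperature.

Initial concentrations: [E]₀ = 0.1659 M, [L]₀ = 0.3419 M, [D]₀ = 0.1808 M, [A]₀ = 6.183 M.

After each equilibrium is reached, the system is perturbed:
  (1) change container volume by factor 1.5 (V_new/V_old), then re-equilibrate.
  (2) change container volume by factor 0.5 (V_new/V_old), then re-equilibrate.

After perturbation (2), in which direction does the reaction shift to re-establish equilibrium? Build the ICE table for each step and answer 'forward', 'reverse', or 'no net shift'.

Q₀ = 1.769 vs Keq = 2.534 ⇒ Q<K, forward
Step 1:
                   E          L          D          A
  Initial     0.1659     0.3419     0.1808      6.183
  Change    -0.01038    0.01038   0.006922   0.003461
  Equil       0.1555     0.3523     0.1877      6.186
  solve Keq expr → x = 0.003461; check Q = 2.534
Then change container volume by factor 1.5 (V_new/V_old).
Step 2:
                   E          L          D          A
  Initial     0.1037     0.2349     0.1251      4.124
  Change    -0.02215    0.02215    0.01477   0.007384
  Equil      0.08153      0.257     0.1399      4.132
  solve Keq expr → x = 0.007384; check Q = 2.534
Then change container volume by factor 0.5 (V_new/V_old).
Step 3:
                   E          L          D          A
  Initial     0.1631      0.514     0.2798      8.263
  Change     0.07794   -0.07794   -0.05196   -0.02598
  Equil        0.241     0.4361     0.2279      8.237
  solve Keq expr → x = -0.02598; check Q = 2.534

Direction: reverse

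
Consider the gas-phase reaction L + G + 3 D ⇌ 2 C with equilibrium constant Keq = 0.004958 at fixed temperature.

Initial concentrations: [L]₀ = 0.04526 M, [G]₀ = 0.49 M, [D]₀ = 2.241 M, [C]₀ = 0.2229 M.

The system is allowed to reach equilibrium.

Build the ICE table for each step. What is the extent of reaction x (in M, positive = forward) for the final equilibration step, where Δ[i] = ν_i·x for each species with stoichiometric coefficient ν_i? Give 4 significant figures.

x = -0.07573 M

Q₀ = 0.1991 vs Keq = 0.004958 ⇒ Q>K, reverse
Step 1:
                  L         G         D         C
  Initial   0.04526      0.49     2.241    0.2229
  Change    0.07573   0.07573    0.2272   -0.1515
  Equil       0.121    0.5657     2.468   0.07143
  solve Keq expr → x = -0.07573; check Q = 0.004958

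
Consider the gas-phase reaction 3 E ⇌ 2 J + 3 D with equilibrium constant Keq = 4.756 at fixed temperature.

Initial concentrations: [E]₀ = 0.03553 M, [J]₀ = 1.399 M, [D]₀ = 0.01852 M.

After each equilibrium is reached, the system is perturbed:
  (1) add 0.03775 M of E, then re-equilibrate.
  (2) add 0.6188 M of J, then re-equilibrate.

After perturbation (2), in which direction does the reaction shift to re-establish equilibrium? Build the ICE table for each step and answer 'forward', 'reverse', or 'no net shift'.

Direction: reverse

Q₀ = 0.2772 vs Keq = 4.756 ⇒ Q<K, forward
Step 1:
                  E         J         D
  init      0.03553     1.399   0.01852
  Δ        -0.01242  0.008282   0.01242
  eq        0.02311     1.407   0.03094
  solve Keq expr → x = 0.004141; check Q = 4.756
Then add 0.03775 M of E.
Step 2:
                  E         J         D
  init      0.06086     1.407   0.03094
  Δ        -0.02146   0.01431   0.02146
  eq         0.0394     1.422    0.0524
  solve Keq expr → x = 0.007153; check Q = 4.756
Then add 0.6188 M of J.
Step 3:
                  E         J         D
  init       0.0394      2.04    0.0524
  Δ        0.005458 -0.003638 -0.005458
  eq        0.04485     2.037   0.04695
  solve Keq expr → x = -0.001819; check Q = 4.756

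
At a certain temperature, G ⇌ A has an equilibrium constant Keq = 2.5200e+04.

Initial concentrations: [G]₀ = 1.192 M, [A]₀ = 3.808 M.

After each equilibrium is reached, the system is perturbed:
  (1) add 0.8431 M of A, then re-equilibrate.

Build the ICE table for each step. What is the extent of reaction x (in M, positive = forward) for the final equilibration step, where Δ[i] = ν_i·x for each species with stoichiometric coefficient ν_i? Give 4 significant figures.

x = -3.3455e-05 M

Q₀ = 3.195 vs Keq = 2.5200e+04 ⇒ Q<K, forward
Step 1:
                  G         A
  I           1.192     3.808
  C          -1.192     1.192
  E       1.9840e-04         5
  solve Keq expr → x = 1.192; check Q = 2.5200e+04
Then add 0.8431 M of A.
Step 2:
                  G         A
  I       1.9840e-04     5.843
  C       3.3455e-05 -3.3455e-05
  E       2.3186e-04     5.843
  solve Keq expr → x = -3.3455e-05; check Q = 2.5200e+04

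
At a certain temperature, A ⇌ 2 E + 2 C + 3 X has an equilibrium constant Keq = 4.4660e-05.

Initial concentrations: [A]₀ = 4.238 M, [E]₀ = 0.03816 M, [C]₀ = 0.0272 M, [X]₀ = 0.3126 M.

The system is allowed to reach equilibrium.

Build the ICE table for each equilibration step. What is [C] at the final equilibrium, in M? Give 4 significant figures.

[C]_eq = 0.1796 M

Q₀ = 7.7653e-09 vs Keq = 4.4660e-05 ⇒ Q<K, forward
Step 1:
                    A           E           C           X
  I             4.238     0.03816      0.0272      0.3126
  C          -0.07622      0.1524      0.1524      0.2287
  E             4.162      0.1906      0.1796      0.5413
  solve Keq expr → x = 0.07622; check Q = 4.4660e-05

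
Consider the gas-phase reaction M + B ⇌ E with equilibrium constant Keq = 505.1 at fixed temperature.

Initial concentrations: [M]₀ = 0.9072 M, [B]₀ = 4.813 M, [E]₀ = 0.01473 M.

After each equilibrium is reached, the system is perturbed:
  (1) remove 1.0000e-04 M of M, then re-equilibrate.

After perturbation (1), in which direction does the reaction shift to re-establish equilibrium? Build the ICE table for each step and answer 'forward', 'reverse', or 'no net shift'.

Q₀ = 0.003374 vs Keq = 505.1 ⇒ Q<K, forward
Step 1:
                    M           B           E
  I            0.9072       4.813     0.01473
  C           -0.9067     -0.9067      0.9067
  E        4.6702e-04       3.906      0.9215
  solve Keq expr → x = 0.9067; check Q = 505.1
Then remove 1.0000e-04 M of M.
Step 2:
                    M           B           E
  I        3.6702e-04       3.906      0.9215
  C        9.9937e-05  9.9937e-05 -9.9937e-05
  E        4.6696e-04       3.906      0.9214
  solve Keq expr → x = -9.9937e-05; check Q = 505.1

Direction: reverse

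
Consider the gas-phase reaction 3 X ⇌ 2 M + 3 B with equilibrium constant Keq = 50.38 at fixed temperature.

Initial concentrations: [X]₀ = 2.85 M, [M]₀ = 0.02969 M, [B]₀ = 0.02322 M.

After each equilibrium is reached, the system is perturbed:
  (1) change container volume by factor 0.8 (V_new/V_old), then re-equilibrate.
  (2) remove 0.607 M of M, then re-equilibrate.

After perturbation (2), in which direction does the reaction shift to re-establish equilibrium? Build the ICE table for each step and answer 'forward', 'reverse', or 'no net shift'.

Direction: forward

Q₀ = 4.7673e-10 vs Keq = 50.38 ⇒ Q<K, forward
Step 1:
                    X           M           B
  Initial        2.85     0.02969     0.02322
  Change       -2.113       1.409       2.113
  Equil         0.737       1.438       2.136
  solve Keq expr → x = 0.7043; check Q = 50.38
Then change container volume by factor 0.8 (V_new/V_old).
Step 2:
                    X           M           B
  Initial      0.9213       1.798        2.67
  Change      0.08917    -0.05944    -0.08917
  Equil          1.01       1.738       2.581
  solve Keq expr → x = -0.02972; check Q = 50.38
Then remove 0.607 M of M.
Step 3:
                    X           M           B
  Initial        1.01       1.131       2.581
  Change      -0.1567      0.1045      0.1567
  Equil        0.8537       1.236       2.738
  solve Keq expr → x = 0.05223; check Q = 50.38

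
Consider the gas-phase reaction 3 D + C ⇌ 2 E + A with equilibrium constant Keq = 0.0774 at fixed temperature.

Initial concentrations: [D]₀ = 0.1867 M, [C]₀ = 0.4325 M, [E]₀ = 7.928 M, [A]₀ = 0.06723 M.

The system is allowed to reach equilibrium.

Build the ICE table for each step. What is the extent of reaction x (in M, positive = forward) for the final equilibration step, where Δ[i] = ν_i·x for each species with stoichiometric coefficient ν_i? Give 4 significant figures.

Q₀ = 1501 vs Keq = 0.0774 ⇒ Q>K, reverse
Step 1:
                   D          C          E          A
  Initial     0.1867     0.4325      7.928    0.06723
  Change      0.2016    0.06719    -0.1344   -0.06719
  Equil       0.3883     0.4997      7.794 3.7273e-05
  solve Keq expr → x = -0.06719; check Q = 0.0774

x = -0.06719 M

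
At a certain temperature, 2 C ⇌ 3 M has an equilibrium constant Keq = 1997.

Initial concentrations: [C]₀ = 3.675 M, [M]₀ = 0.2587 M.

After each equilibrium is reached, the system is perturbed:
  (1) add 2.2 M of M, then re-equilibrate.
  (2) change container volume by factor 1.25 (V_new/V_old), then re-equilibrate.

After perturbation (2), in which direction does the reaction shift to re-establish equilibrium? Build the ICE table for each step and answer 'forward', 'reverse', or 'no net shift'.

Direction: forward

Q₀ = 0.001282 vs Keq = 1997 ⇒ Q<K, forward
Step 1:
                    C           M
  Initial       3.675      0.2587
  Change       -3.398       5.097
  Equil        0.2773       5.355
  solve Keq expr → x = 1.699; check Q = 1997
Then add 2.2 M of M.
Step 2:
                    C           M
  Initial      0.2773       7.555
  Change       0.1648     -0.2472
  Equil        0.4421       7.308
  solve Keq expr → x = -0.08239; check Q = 1997
Then change container volume by factor 1.25 (V_new/V_old).
Step 3:
                    C           M
  Initial      0.3537       5.846
  Change     -0.03328     0.04992
  Equil        0.3204       5.896
  solve Keq expr → x = 0.01664; check Q = 1997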